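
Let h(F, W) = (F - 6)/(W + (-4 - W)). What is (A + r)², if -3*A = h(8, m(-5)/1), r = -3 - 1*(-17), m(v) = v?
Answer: 7225/36 ≈ 200.69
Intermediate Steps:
r = 14 (r = -3 + 17 = 14)
h(F, W) = 3/2 - F/4 (h(F, W) = (-6 + F)/(-4) = (-6 + F)*(-¼) = 3/2 - F/4)
A = ⅙ (A = -(3/2 - ¼*8)/3 = -(3/2 - 2)/3 = -⅓*(-½) = ⅙ ≈ 0.16667)
(A + r)² = (⅙ + 14)² = (85/6)² = 7225/36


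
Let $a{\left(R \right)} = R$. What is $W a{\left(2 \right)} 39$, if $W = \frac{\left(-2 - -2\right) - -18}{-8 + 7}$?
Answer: $-1404$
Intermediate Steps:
$W = -18$ ($W = \frac{\left(-2 + 2\right) + 18}{-1} = \left(0 + 18\right) \left(-1\right) = 18 \left(-1\right) = -18$)
$W a{\left(2 \right)} 39 = \left(-18\right) 2 \cdot 39 = \left(-36\right) 39 = -1404$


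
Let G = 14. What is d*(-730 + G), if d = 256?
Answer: -183296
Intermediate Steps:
d*(-730 + G) = 256*(-730 + 14) = 256*(-716) = -183296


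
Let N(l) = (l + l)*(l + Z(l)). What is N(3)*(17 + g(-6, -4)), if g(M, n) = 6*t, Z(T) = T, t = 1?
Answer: 828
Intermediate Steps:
g(M, n) = 6 (g(M, n) = 6*1 = 6)
N(l) = 4*l² (N(l) = (l + l)*(l + l) = (2*l)*(2*l) = 4*l²)
N(3)*(17 + g(-6, -4)) = (4*3²)*(17 + 6) = (4*9)*23 = 36*23 = 828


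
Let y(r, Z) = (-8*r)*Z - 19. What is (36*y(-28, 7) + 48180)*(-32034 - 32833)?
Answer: -6742535448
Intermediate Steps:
y(r, Z) = -19 - 8*Z*r (y(r, Z) = -8*Z*r - 19 = -19 - 8*Z*r)
(36*y(-28, 7) + 48180)*(-32034 - 32833) = (36*(-19 - 8*7*(-28)) + 48180)*(-32034 - 32833) = (36*(-19 + 1568) + 48180)*(-64867) = (36*1549 + 48180)*(-64867) = (55764 + 48180)*(-64867) = 103944*(-64867) = -6742535448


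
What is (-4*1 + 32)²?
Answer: 784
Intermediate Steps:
(-4*1 + 32)² = (-4 + 32)² = 28² = 784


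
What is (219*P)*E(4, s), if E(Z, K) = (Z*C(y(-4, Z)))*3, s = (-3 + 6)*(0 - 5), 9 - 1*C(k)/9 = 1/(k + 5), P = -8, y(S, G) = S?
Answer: -1513728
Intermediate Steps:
C(k) = 81 - 9/(5 + k) (C(k) = 81 - 9/(k + 5) = 81 - 9/(5 + k))
s = -15 (s = 3*(-5) = -15)
E(Z, K) = 216*Z (E(Z, K) = (Z*(9*(44 + 9*(-4))/(5 - 4)))*3 = (Z*(9*(44 - 36)/1))*3 = (Z*(9*1*8))*3 = (Z*72)*3 = (72*Z)*3 = 216*Z)
(219*P)*E(4, s) = (219*(-8))*(216*4) = -1752*864 = -1513728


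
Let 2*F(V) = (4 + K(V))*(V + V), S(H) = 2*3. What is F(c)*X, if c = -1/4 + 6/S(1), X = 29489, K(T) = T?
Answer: 1680873/16 ≈ 1.0505e+5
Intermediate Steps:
S(H) = 6
c = ¾ (c = -1/4 + 6/6 = -1*¼ + 6*(⅙) = -¼ + 1 = ¾ ≈ 0.75000)
F(V) = V*(4 + V) (F(V) = ((4 + V)*(V + V))/2 = ((4 + V)*(2*V))/2 = (2*V*(4 + V))/2 = V*(4 + V))
F(c)*X = (3*(4 + ¾)/4)*29489 = ((¾)*(19/4))*29489 = (57/16)*29489 = 1680873/16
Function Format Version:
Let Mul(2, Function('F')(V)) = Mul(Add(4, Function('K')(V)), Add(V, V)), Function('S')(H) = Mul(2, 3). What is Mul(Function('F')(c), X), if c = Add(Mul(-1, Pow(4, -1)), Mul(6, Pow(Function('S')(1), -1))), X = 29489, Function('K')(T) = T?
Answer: Rational(1680873, 16) ≈ 1.0505e+5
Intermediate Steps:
Function('S')(H) = 6
c = Rational(3, 4) (c = Add(Mul(-1, Pow(4, -1)), Mul(6, Pow(6, -1))) = Add(Mul(-1, Rational(1, 4)), Mul(6, Rational(1, 6))) = Add(Rational(-1, 4), 1) = Rational(3, 4) ≈ 0.75000)
Function('F')(V) = Mul(V, Add(4, V)) (Function('F')(V) = Mul(Rational(1, 2), Mul(Add(4, V), Add(V, V))) = Mul(Rational(1, 2), Mul(Add(4, V), Mul(2, V))) = Mul(Rational(1, 2), Mul(2, V, Add(4, V))) = Mul(V, Add(4, V)))
Mul(Function('F')(c), X) = Mul(Mul(Rational(3, 4), Add(4, Rational(3, 4))), 29489) = Mul(Mul(Rational(3, 4), Rational(19, 4)), 29489) = Mul(Rational(57, 16), 29489) = Rational(1680873, 16)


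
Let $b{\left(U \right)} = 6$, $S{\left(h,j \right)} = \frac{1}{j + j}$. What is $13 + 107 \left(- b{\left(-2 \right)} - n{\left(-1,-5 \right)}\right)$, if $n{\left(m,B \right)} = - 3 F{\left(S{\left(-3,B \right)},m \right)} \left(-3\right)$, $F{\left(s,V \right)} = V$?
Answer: $334$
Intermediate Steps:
$S{\left(h,j \right)} = \frac{1}{2 j}$
$n{\left(m,B \right)} = 9 m$ ($n{\left(m,B \right)} = - 3 m \left(-3\right) = 9 m$)
$13 + 107 \left(- b{\left(-2 \right)} - n{\left(-1,-5 \right)}\right) = 13 + 107 \left(\left(-1\right) 6 - 9 \left(-1\right)\right) = 13 + 107 \left(-6 - -9\right) = 13 + 107 \left(-6 + 9\right) = 13 + 107 \cdot 3 = 13 + 321 = 334$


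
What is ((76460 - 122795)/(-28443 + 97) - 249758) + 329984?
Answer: 2274132531/28346 ≈ 80228.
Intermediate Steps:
((76460 - 122795)/(-28443 + 97) - 249758) + 329984 = (-46335/(-28346) - 249758) + 329984 = (-46335*(-1/28346) - 249758) + 329984 = (46335/28346 - 249758) + 329984 = -7079593933/28346 + 329984 = 2274132531/28346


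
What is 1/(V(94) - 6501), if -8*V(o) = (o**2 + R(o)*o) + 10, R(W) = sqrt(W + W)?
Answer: -121708/925387037 + 376*sqrt(47)/925387037 ≈ -0.00012874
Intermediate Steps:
R(W) = sqrt(2)*sqrt(W) (R(W) = sqrt(2*W) = sqrt(2)*sqrt(W))
V(o) = -5/4 - o**2/8 - sqrt(2)*o**(3/2)/8 (V(o) = -((o**2 + (sqrt(2)*sqrt(o))*o) + 10)/8 = -((o**2 + sqrt(2)*o**(3/2)) + 10)/8 = -(10 + o**2 + sqrt(2)*o**(3/2))/8 = -5/4 - o**2/8 - sqrt(2)*o**(3/2)/8)
1/(V(94) - 6501) = 1/((-5/4 - 1/8*94**2 - sqrt(2)*94**(3/2)/8) - 6501) = 1/((-5/4 - 1/8*8836 - sqrt(2)*94*sqrt(94)/8) - 6501) = 1/((-5/4 - 2209/2 - 47*sqrt(47)/2) - 6501) = 1/((-4423/4 - 47*sqrt(47)/2) - 6501) = 1/(-30427/4 - 47*sqrt(47)/2)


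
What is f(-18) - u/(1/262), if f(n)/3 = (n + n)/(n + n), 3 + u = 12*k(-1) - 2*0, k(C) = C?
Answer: 3933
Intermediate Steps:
u = -15 (u = -3 + (12*(-1) - 2*0) = -3 + (-12 + 0) = -3 - 12 = -15)
f(n) = 3 (f(n) = 3*((n + n)/(n + n)) = 3*((2*n)/((2*n))) = 3*((2*n)*(1/(2*n))) = 3*1 = 3)
f(-18) - u/(1/262) = 3 - (-15)/(1/262) = 3 - (-15)/1/262 = 3 - (-15)*262 = 3 - 1*(-3930) = 3 + 3930 = 3933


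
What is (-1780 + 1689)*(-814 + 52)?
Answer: 69342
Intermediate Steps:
(-1780 + 1689)*(-814 + 52) = -91*(-762) = 69342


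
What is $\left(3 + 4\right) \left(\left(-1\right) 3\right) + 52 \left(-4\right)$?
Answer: $-229$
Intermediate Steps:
$\left(3 + 4\right) \left(\left(-1\right) 3\right) + 52 \left(-4\right) = 7 \left(-3\right) - 208 = -21 - 208 = -229$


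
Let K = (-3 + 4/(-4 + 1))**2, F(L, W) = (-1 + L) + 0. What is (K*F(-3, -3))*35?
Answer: -23660/9 ≈ -2628.9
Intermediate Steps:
F(L, W) = -1 + L
K = 169/9 (K = (-3 + 4/(-3))**2 = (-3 + 4*(-1/3))**2 = (-3 - 4/3)**2 = (-13/3)**2 = 169/9 ≈ 18.778)
(K*F(-3, -3))*35 = (169*(-1 - 3)/9)*35 = ((169/9)*(-4))*35 = -676/9*35 = -23660/9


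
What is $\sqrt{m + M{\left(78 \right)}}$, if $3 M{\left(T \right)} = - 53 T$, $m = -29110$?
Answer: $2 i \sqrt{7622} \approx 174.61 i$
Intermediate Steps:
$M{\left(T \right)} = - \frac{53 T}{3}$ ($M{\left(T \right)} = \frac{\left(-53\right) T}{3} = - \frac{53 T}{3}$)
$\sqrt{m + M{\left(78 \right)}} = \sqrt{-29110 - 1378} = \sqrt{-30488} = 2 i \sqrt{7622}$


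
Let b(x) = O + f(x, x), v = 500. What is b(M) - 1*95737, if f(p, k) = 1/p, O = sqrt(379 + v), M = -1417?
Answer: -135659330/1417 + sqrt(879) ≈ -95707.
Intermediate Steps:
O = sqrt(879) (O = sqrt(379 + 500) = sqrt(879) ≈ 29.648)
b(x) = sqrt(879) + 1/x
b(M) - 1*95737 = (sqrt(879) + 1/(-1417)) - 1*95737 = (sqrt(879) - 1/1417) - 95737 = (-1/1417 + sqrt(879)) - 95737 = -135659330/1417 + sqrt(879)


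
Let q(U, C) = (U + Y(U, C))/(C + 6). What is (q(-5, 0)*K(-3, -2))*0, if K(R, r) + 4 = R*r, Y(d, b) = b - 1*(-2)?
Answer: 0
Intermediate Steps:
Y(d, b) = 2 + b (Y(d, b) = b + 2 = 2 + b)
K(R, r) = -4 + R*r
q(U, C) = (2 + C + U)/(6 + C) (q(U, C) = (U + (2 + C))/(C + 6) = (2 + C + U)/(6 + C))
(q(-5, 0)*K(-3, -2))*0 = (((2 + 0 - 5)/(6 + 0))*(-4 - 3*(-2)))*0 = ((-3/6)*(-4 + 6))*0 = (((⅙)*(-3))*2)*0 = -½*2*0 = -1*0 = 0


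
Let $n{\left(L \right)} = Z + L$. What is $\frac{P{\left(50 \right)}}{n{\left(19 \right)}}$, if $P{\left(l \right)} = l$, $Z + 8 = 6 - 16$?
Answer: $50$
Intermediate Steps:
$Z = -18$ ($Z = -8 + \left(6 - 16\right) = -8 - 10 = -18$)
$n{\left(L \right)} = -18 + L$
$\frac{P{\left(50 \right)}}{n{\left(19 \right)}} = \frac{50}{-18 + 19} = \frac{50}{1} = 50 \cdot 1 = 50$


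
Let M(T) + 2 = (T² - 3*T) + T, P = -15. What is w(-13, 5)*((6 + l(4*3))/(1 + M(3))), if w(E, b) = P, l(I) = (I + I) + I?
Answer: -315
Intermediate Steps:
l(I) = 3*I (l(I) = 2*I + I = 3*I)
M(T) = -2 + T² - 2*T (M(T) = -2 + ((T² - 3*T) + T) = -2 + (T² - 2*T) = -2 + T² - 2*T)
w(E, b) = -15
w(-13, 5)*((6 + l(4*3))/(1 + M(3))) = -15*(6 + 3*(4*3))/(1 + (-2 + 3² - 2*3)) = -15*(6 + 3*12)/(1 + (-2 + 9 - 6)) = -15*(6 + 36)/(1 + 1) = -630/2 = -15*21 = -315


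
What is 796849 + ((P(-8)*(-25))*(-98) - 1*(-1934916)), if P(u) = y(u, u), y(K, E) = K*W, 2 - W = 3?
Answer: 2751365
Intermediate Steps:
W = -1 (W = 2 - 1*3 = 2 - 3 = -1)
y(K, E) = -K (y(K, E) = K*(-1) = -K)
P(u) = -u
796849 + ((P(-8)*(-25))*(-98) - 1*(-1934916)) = 796849 + ((-1*(-8)*(-25))*(-98) - 1*(-1934916)) = 796849 + ((8*(-25))*(-98) + 1934916) = 796849 + (-200*(-98) + 1934916) = 796849 + (19600 + 1934916) = 796849 + 1954516 = 2751365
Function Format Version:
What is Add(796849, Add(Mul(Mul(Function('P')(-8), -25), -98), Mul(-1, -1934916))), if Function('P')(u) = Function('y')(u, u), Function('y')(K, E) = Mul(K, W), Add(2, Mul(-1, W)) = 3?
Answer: 2751365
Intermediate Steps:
W = -1 (W = Add(2, Mul(-1, 3)) = Add(2, -3) = -1)
Function('y')(K, E) = Mul(-1, K) (Function('y')(K, E) = Mul(K, -1) = Mul(-1, K))
Function('P')(u) = Mul(-1, u)
Add(796849, Add(Mul(Mul(Function('P')(-8), -25), -98), Mul(-1, -1934916))) = Add(796849, Add(Mul(Mul(Mul(-1, -8), -25), -98), Mul(-1, -1934916))) = Add(796849, Add(Mul(Mul(8, -25), -98), 1934916)) = Add(796849, Add(Mul(-200, -98), 1934916)) = Add(796849, Add(19600, 1934916)) = Add(796849, 1954516) = 2751365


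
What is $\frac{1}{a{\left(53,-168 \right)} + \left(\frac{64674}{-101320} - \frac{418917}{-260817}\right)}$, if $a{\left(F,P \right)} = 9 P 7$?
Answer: $- \frac{4404329740}{46611163202863} \approx -9.4491 \cdot 10^{-5}$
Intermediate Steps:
$a{\left(F,P \right)} = 63 P$
$\frac{1}{a{\left(53,-168 \right)} + \left(\frac{64674}{-101320} - \frac{418917}{-260817}\right)} = \frac{1}{63 \left(-168\right) + \left(\frac{64674}{-101320} - \frac{418917}{-260817}\right)} = \frac{1}{-10584 + \left(64674 \left(- \frac{1}{101320}\right) - - \frac{139639}{86939}\right)} = \frac{1}{-10584 + \left(- \frac{32337}{50660} + \frac{139639}{86939}\right)} = \frac{1}{-10584 + \frac{4262765297}{4404329740}} = \frac{1}{- \frac{46611163202863}{4404329740}} = - \frac{4404329740}{46611163202863}$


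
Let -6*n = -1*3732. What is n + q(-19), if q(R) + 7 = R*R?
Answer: 976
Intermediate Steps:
n = 622 (n = -(-1)*3732/6 = -⅙*(-3732) = 622)
q(R) = -7 + R² (q(R) = -7 + R*R = -7 + R²)
n + q(-19) = 622 + (-7 + (-19)²) = 622 + (-7 + 361) = 622 + 354 = 976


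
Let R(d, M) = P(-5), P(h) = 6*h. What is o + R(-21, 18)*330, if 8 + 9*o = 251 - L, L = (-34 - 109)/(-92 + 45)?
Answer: -4176422/423 ≈ -9873.3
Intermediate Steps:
R(d, M) = -30 (R(d, M) = 6*(-5) = -30)
L = 143/47 (L = -143/(-47) = -143*(-1/47) = 143/47 ≈ 3.0426)
o = 11278/423 (o = -8/9 + (251 - 1*143/47)/9 = -8/9 + (251 - 143/47)/9 = -8/9 + (⅑)*(11654/47) = -8/9 + 11654/423 = 11278/423 ≈ 26.662)
o + R(-21, 18)*330 = 11278/423 - 30*330 = 11278/423 - 9900 = -4176422/423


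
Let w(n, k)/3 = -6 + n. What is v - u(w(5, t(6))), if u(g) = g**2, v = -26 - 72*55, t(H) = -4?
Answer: -3995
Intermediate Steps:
v = -3986 (v = -26 - 3960 = -3986)
w(n, k) = -18 + 3*n (w(n, k) = 3*(-6 + n) = -18 + 3*n)
v - u(w(5, t(6))) = -3986 - (-18 + 3*5)**2 = -3986 - (-18 + 15)**2 = -3986 - 1*(-3)**2 = -3986 - 1*9 = -3986 - 9 = -3995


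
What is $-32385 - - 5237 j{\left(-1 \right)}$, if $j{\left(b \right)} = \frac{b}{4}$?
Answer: $- \frac{134777}{4} \approx -33694.0$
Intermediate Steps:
$j{\left(b \right)} = \frac{b}{4}$ ($j{\left(b \right)} = b \frac{1}{4} = \frac{b}{4}$)
$-32385 - - 5237 j{\left(-1 \right)} = -32385 - - 5237 \cdot \frac{1}{4} \left(-1\right) = -32385 - \left(-5237\right) \left(- \frac{1}{4}\right) = -32385 - \frac{5237}{4} = - \frac{134777}{4}$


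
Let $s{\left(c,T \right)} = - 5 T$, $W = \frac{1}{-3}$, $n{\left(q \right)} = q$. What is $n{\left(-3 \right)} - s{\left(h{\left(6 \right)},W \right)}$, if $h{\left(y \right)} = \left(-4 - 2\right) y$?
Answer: $- \frac{14}{3} \approx -4.6667$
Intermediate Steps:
$h{\left(y \right)} = - 6 y$
$W = - \frac{1}{3} \approx -0.33333$
$n{\left(-3 \right)} - s{\left(h{\left(6 \right)},W \right)} = -3 - \left(-5\right) \left(- \frac{1}{3}\right) = -3 - \frac{5}{3} = - \frac{14}{3}$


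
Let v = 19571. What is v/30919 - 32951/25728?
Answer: -515289281/795484032 ≈ -0.64777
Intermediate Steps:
v/30919 - 32951/25728 = 19571/30919 - 32951/25728 = -515289281/795484032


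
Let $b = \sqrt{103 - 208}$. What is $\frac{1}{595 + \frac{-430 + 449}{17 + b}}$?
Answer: $\frac{78251}{46623527} + \frac{19 i \sqrt{105}}{139870581} \approx 0.0016784 + 1.3919 \cdot 10^{-6} i$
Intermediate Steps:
$b = i \sqrt{105}$ ($b = \sqrt{-105} = i \sqrt{105} \approx 10.247 i$)
$\frac{1}{595 + \frac{-430 + 449}{17 + b}} = \frac{1}{595 + \frac{-430 + 449}{17 + i \sqrt{105}}} = \frac{1}{595 + \frac{19}{17 + i \sqrt{105}}}$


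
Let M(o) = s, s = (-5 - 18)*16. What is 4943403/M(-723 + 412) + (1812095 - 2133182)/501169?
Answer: -2477598498123/184430192 ≈ -13434.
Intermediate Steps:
s = -368 (s = -23*16 = -368)
M(o) = -368
4943403/M(-723 + 412) + (1812095 - 2133182)/501169 = 4943403/(-368) + (1812095 - 2133182)/501169 = 4943403*(-1/368) - 321087*1/501169 = -4943403/368 - 321087/501169 = -2477598498123/184430192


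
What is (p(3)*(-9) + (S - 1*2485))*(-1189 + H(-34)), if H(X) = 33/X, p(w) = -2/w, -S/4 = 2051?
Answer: 432223497/34 ≈ 1.2712e+7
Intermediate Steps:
S = -8204 (S = -4*2051 = -8204)
(p(3)*(-9) + (S - 1*2485))*(-1189 + H(-34)) = (-2/3*(-9) + (-8204 - 1*2485))*(-1189 + 33/(-34)) = (-2*1/3*(-9) + (-8204 - 2485))*(-1189 + 33*(-1/34)) = (-2/3*(-9) - 10689)*(-1189 - 33/34) = (6 - 10689)*(-40459/34) = -10683*(-40459/34) = 432223497/34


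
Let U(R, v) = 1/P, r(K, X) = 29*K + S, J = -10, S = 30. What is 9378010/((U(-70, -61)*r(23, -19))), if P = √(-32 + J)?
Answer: 9378010*I*√42/697 ≈ 87197.0*I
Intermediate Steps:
P = I*√42 (P = √(-32 - 10) = √(-42) = I*√42 ≈ 6.4807*I)
r(K, X) = 30 + 29*K (r(K, X) = 29*K + 30 = 30 + 29*K)
U(R, v) = -I*√42/42 (U(R, v) = 1/(I*√42) = -I*√42/42)
9378010/((U(-70, -61)*r(23, -19))) = 9378010/(((-I*√42/42)*(30 + 29*23))) = 9378010/(((-I*√42/42)*(30 + 667))) = 9378010/((-I*√42/42*697)) = 9378010/((-697*I*√42/42)) = 9378010*(I*√42/697) = 9378010*I*√42/697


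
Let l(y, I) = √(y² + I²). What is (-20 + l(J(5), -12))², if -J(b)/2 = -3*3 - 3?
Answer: 1120 - 480*√5 ≈ 46.687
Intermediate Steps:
J(b) = 24 (J(b) = -2*(-3*3 - 3) = -2*(-9 - 3) = -2*(-12) = 24)
l(y, I) = √(I² + y²)
(-20 + l(J(5), -12))² = (-20 + √((-12)² + 24²))² = (-20 + √(144 + 576))² = (-20 + √720)² = (-20 + 12*√5)²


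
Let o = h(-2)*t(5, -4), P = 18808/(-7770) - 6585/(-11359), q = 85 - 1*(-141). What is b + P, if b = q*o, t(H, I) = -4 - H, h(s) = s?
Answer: 4849687657/1192695 ≈ 4066.2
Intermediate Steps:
q = 226 (q = 85 + 141 = 226)
P = -2195603/1192695 (P = 18808*(-1/7770) - 6585*(-1/11359) = -9404/3885 + 6585/11359 = -2195603/1192695 ≈ -1.8409)
o = 18 (o = -2*(-4 - 1*5) = -2*(-4 - 5) = -2*(-9) = 18)
b = 4068 (b = 226*18 = 4068)
b + P = 4068 - 2195603/1192695 = 4849687657/1192695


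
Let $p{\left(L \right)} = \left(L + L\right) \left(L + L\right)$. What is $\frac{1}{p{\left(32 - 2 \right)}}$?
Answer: $\frac{1}{3600} \approx 0.00027778$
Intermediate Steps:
$p{\left(L \right)} = 4 L^{2}$ ($p{\left(L \right)} = 2 L 2 L = 4 L^{2}$)
$\frac{1}{p{\left(32 - 2 \right)}} = \frac{1}{4 \left(32 - 2\right)^{2}} = \frac{1}{4 \cdot 30^{2}} = \frac{1}{4 \cdot 900} = \frac{1}{3600}$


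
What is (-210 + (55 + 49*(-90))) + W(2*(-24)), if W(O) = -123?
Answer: -4688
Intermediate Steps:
(-210 + (55 + 49*(-90))) + W(2*(-24)) = (-210 + (55 + 49*(-90))) - 123 = (-210 + (55 - 4410)) - 123 = (-210 - 4355) - 123 = -4565 - 123 = -4688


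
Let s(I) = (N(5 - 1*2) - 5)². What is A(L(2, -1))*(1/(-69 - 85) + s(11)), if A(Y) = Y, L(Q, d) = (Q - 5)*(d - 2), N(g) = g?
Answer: 5535/154 ≈ 35.942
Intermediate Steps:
L(Q, d) = (-5 + Q)*(-2 + d)
s(I) = 4 (s(I) = ((5 - 1*2) - 5)² = ((5 - 2) - 5)² = (3 - 5)² = (-2)² = 4)
A(L(2, -1))*(1/(-69 - 85) + s(11)) = (10 - 5*(-1) - 2*2 + 2*(-1))*(1/(-69 - 85) + 4) = (10 + 5 - 4 - 2)*(1/(-154) + 4) = 9*(-1/154 + 4) = 9*(615/154) = 5535/154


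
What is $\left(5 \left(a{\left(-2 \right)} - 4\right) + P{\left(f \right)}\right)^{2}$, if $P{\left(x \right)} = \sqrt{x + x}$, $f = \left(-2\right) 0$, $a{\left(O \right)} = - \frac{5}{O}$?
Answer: $\frac{225}{4} \approx 56.25$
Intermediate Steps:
$f = 0$
$P{\left(x \right)} = \sqrt{2} \sqrt{x}$ ($P{\left(x \right)} = \sqrt{2 x} = \sqrt{2} \sqrt{x}$)
$\left(5 \left(a{\left(-2 \right)} - 4\right) + P{\left(f \right)}\right)^{2} = \left(5 \left(- \frac{5}{-2} - 4\right) + \sqrt{2} \sqrt{0}\right)^{2} = \left(5 \left(\left(-5\right) \left(- \frac{1}{2}\right) - 4\right) + \sqrt{2} \cdot 0\right)^{2} = \left(5 \left(\frac{5}{2} - 4\right) + 0\right)^{2} = \left(5 \left(- \frac{3}{2}\right) + 0\right)^{2} = \left(- \frac{15}{2} + 0\right)^{2} = \left(- \frac{15}{2}\right)^{2} = \frac{225}{4}$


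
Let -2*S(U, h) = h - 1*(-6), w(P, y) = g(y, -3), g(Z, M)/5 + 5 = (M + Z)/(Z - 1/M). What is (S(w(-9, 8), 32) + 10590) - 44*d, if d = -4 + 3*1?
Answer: 10615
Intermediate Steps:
g(Z, M) = -25 + 5*(M + Z)/(Z - 1/M) (g(Z, M) = -25 + 5*((M + Z)/(Z - 1/M)) = -25 + 5*(M + Z)/(Z - 1/M))
d = -1 (d = -4 + 3 = -1)
w(P, y) = 5*(14 + 12*y)/(-1 - 3*y) (w(P, y) = 5*(5 + (-3)**2 - 4*(-3)*y)/(-1 - 3*y) = 5*(5 + 9 + 12*y)/(-1 - 3*y) = 5*(14 + 12*y)/(-1 - 3*y))
S(U, h) = -3 - h/2 (S(U, h) = -(h - 1*(-6))/2 = -(h + 6)/2 = -(6 + h)/2 = -3 - h/2)
(S(w(-9, 8), 32) + 10590) - 44*d = ((-3 - 1/2*32) + 10590) - 44*(-1) = ((-3 - 16) + 10590) + 44 = (-19 + 10590) + 44 = 10571 + 44 = 10615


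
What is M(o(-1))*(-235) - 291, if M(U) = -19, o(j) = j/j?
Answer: 4174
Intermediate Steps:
o(j) = 1
M(o(-1))*(-235) - 291 = -19*(-235) - 291 = 4465 - 291 = 4174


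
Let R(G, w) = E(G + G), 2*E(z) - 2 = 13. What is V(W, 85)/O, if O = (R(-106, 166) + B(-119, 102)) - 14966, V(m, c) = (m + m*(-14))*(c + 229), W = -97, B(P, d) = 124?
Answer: -791908/29669 ≈ -26.691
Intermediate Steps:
V(m, c) = -13*m*(229 + c) (V(m, c) = (m - 14*m)*(229 + c) = (-13*m)*(229 + c) = -13*m*(229 + c))
E(z) = 15/2 (E(z) = 1 + (1/2)*13 = 1 + 13/2 = 15/2)
R(G, w) = 15/2
O = -29669/2 (O = (15/2 + 124) - 14966 = 263/2 - 14966 = -29669/2 ≈ -14835.)
V(W, 85)/O = (-13*(-97)*(229 + 85))/(-29669/2) = -13*(-97)*314*(-2/29669) = 395954*(-2/29669) = -791908/29669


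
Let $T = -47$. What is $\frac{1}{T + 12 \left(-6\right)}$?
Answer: $- \frac{1}{119} \approx -0.0084034$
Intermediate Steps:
$\frac{1}{T + 12 \left(-6\right)} = \frac{1}{-47 + 12 \left(-6\right)} = \frac{1}{-47 - 72} = \frac{1}{-119} = - \frac{1}{119}$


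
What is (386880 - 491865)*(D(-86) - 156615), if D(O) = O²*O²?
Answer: -5726322941985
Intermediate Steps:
D(O) = O⁴
(386880 - 491865)*(D(-86) - 156615) = (386880 - 491865)*((-86)⁴ - 156615) = -104985*(54700816 - 156615) = -104985*54544201 = -5726322941985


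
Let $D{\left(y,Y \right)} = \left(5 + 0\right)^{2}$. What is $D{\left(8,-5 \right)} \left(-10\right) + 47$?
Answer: $-203$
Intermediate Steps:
$D{\left(y,Y \right)} = 25$ ($D{\left(y,Y \right)} = 5^{2} = 25$)
$D{\left(8,-5 \right)} \left(-10\right) + 47 = 25 \left(-10\right) + 47 = -250 + 47 = -203$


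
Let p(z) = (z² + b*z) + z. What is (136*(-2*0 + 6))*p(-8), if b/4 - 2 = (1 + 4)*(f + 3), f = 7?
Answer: -1312128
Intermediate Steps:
b = 208 (b = 8 + 4*((1 + 4)*(7 + 3)) = 8 + 4*(5*10) = 8 + 4*50 = 8 + 200 = 208)
p(z) = z² + 209*z (p(z) = (z² + 208*z) + z = z² + 209*z)
(136*(-2*0 + 6))*p(-8) = (136*(-2*0 + 6))*(-8*(209 - 8)) = (136*(0 + 6))*(-8*201) = (136*6)*(-1608) = 816*(-1608) = -1312128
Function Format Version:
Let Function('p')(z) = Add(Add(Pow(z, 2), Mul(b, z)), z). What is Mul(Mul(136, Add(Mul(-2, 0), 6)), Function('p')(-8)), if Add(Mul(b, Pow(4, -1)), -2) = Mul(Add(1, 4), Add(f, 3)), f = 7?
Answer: -1312128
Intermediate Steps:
b = 208 (b = Add(8, Mul(4, Mul(Add(1, 4), Add(7, 3)))) = Add(8, Mul(4, Mul(5, 10))) = Add(8, Mul(4, 50)) = Add(8, 200) = 208)
Function('p')(z) = Add(Pow(z, 2), Mul(209, z)) (Function('p')(z) = Add(Add(Pow(z, 2), Mul(208, z)), z) = Add(Pow(z, 2), Mul(209, z)))
Mul(Mul(136, Add(Mul(-2, 0), 6)), Function('p')(-8)) = Mul(Mul(136, Add(Mul(-2, 0), 6)), Mul(-8, Add(209, -8))) = Mul(Mul(136, Add(0, 6)), Mul(-8, 201)) = Mul(Mul(136, 6), -1608) = Mul(816, -1608) = -1312128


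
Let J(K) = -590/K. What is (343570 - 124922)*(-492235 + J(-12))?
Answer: -322846344260/3 ≈ -1.0762e+11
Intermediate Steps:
(343570 - 124922)*(-492235 + J(-12)) = (343570 - 124922)*(-492235 - 590/(-12)) = 218648*(-492235 - 590*(-1/12)) = 218648*(-492235 + 295/6) = 218648*(-2953115/6) = -322846344260/3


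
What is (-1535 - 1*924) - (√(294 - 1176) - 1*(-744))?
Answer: -3203 - 21*I*√2 ≈ -3203.0 - 29.698*I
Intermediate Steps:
(-1535 - 1*924) - (√(294 - 1176) - 1*(-744)) = (-1535 - 924) - (√(-882) + 744) = -2459 - (21*I*√2 + 744) = -2459 - (744 + 21*I*√2) = -2459 + (-744 - 21*I*√2) = -3203 - 21*I*√2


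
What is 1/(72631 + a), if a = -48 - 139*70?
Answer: 1/62853 ≈ 1.5910e-5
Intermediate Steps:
a = -9778 (a = -48 - 9730 = -9778)
1/(72631 + a) = 1/(72631 - 9778) = 1/62853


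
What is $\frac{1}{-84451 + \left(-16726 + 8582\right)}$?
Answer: $- \frac{1}{92595} \approx -1.08 \cdot 10^{-5}$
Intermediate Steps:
$\frac{1}{-84451 + \left(-16726 + 8582\right)} = \frac{1}{-84451 - 8144} = \frac{1}{-92595} = - \frac{1}{92595}$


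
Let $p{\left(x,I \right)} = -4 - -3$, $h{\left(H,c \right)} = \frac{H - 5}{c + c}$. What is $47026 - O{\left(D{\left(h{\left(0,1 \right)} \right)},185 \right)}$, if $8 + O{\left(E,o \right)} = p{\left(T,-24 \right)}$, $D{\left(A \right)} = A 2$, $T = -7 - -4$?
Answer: $47035$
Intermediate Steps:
$T = -3$ ($T = -7 + 4 = -3$)
$h{\left(H,c \right)} = \frac{-5 + H}{2 c}$
$D{\left(A \right)} = 2 A$
$p{\left(x,I \right)} = -1$ ($p{\left(x,I \right)} = -4 + 3 = -1$)
$O{\left(E,o \right)} = -9$ ($O{\left(E,o \right)} = -8 - 1 = -9$)
$47026 - O{\left(D{\left(h{\left(0,1 \right)} \right)},185 \right)} = 47026 - -9 = 47026 + 9 = 47035$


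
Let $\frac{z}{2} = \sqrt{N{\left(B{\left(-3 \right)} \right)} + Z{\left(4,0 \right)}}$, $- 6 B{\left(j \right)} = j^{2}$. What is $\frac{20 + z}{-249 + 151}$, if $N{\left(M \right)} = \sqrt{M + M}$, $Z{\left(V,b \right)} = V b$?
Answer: $- \frac{10}{49} - \frac{\sqrt[4]{-3}}{49} \approx -0.22307 - 0.018992 i$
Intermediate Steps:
$B{\left(j \right)} = - \frac{j^{2}}{6}$
$N{\left(M \right)} = \sqrt{2} \sqrt{M}$ ($N{\left(M \right)} = \sqrt{2 M} = \sqrt{2} \sqrt{M}$)
$z = 2 \sqrt[4]{3} \sqrt{i}$ ($z = 2 \sqrt{\sqrt{2} \sqrt{- \frac{\left(-3\right)^{2}}{6}} + 4 \cdot 0} = 2 \sqrt{\sqrt{2} \sqrt{\left(- \frac{1}{6}\right) 9} + 0} = 2 \sqrt{\sqrt{2} \sqrt{- \frac{3}{2}} + 0} = 2 \sqrt{\sqrt{2} \frac{i \sqrt{6}}{2} + 0} = 2 \sqrt{i \sqrt{3} + 0} = 2 \sqrt{i \sqrt{3}} = 2 \sqrt[4]{3} \sqrt{i} \approx 1.8612 + 1.8612 i$)
$\frac{20 + z}{-249 + 151} = \frac{20 + 2 \sqrt[4]{-3}}{-249 + 151} = \frac{20 + 2 \sqrt[4]{-3}}{-98} = \left(20 + 2 \sqrt[4]{-3}\right) \left(- \frac{1}{98}\right) = - \frac{10}{49} - \frac{\sqrt[4]{-3}}{49}$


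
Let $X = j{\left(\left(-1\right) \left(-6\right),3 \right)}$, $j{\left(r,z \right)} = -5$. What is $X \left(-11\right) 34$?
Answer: $1870$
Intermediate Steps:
$X = -5$
$X \left(-11\right) 34 = \left(-5\right) \left(-11\right) 34 = 55 \cdot 34 = 1870$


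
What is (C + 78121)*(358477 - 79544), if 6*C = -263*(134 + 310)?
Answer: 16361930847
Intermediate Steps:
C = -19462 (C = (-263*(134 + 310))/6 = (-263*444)/6 = (1/6)*(-116772) = -19462)
(C + 78121)*(358477 - 79544) = (-19462 + 78121)*(358477 - 79544) = 58659*278933 = 16361930847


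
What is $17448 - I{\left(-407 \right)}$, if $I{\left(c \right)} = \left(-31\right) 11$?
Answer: $17789$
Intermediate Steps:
$I{\left(c \right)} = -341$
$17448 - I{\left(-407 \right)} = 17448 - -341 = 17448 + 341 = 17789$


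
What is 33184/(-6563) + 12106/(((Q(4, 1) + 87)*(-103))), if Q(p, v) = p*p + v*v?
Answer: -217459343/35151428 ≈ -6.1864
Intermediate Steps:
Q(p, v) = p² + v²
33184/(-6563) + 12106/(((Q(4, 1) + 87)*(-103))) = 33184/(-6563) + 12106/((((4² + 1²) + 87)*(-103))) = 33184*(-1/6563) + 12106/((((16 + 1) + 87)*(-103))) = -33184/6563 + 12106/(((17 + 87)*(-103))) = -33184/6563 + 12106/((104*(-103))) = -33184/6563 + 12106/(-10712) = -33184/6563 + 12106*(-1/10712) = -33184/6563 - 6053/5356 = -217459343/35151428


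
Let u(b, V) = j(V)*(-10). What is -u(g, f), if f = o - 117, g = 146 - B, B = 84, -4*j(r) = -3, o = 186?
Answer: 15/2 ≈ 7.5000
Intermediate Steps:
j(r) = ¾ (j(r) = -¼*(-3) = ¾)
g = 62 (g = 146 - 1*84 = 146 - 84 = 62)
f = 69 (f = 186 - 117 = 69)
u(b, V) = -15/2 (u(b, V) = (¾)*(-10) = -15/2)
-u(g, f) = -1*(-15/2) = 15/2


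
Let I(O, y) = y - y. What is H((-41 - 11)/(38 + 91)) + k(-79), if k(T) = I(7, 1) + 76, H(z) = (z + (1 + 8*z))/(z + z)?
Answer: 8243/104 ≈ 79.260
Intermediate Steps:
I(O, y) = 0
H(z) = (1 + 9*z)/(2*z) (H(z) = (1 + 9*z)/((2*z)) = (1 + 9*z)*(1/(2*z)) = (1 + 9*z)/(2*z))
k(T) = 76 (k(T) = 0 + 76 = 76)
H((-41 - 11)/(38 + 91)) + k(-79) = (1 + 9*((-41 - 11)/(38 + 91)))/(2*(((-41 - 11)/(38 + 91)))) + 76 = (1 + 9*(-52/129))/(2*((-52/129))) + 76 = (1 + 9*(-52*1/129))/(2*((-52*1/129))) + 76 = (1 + 9*(-52/129))/(2*(-52/129)) + 76 = (½)*(-129/52)*(1 - 156/43) + 76 = (½)*(-129/52)*(-113/43) + 76 = 339/104 + 76 = 8243/104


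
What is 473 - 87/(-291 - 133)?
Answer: 200639/424 ≈ 473.21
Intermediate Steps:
473 - 87/(-291 - 133) = 473 - 87/(-424) = 473 - 1/424*(-87) = 473 + 87/424 = 200639/424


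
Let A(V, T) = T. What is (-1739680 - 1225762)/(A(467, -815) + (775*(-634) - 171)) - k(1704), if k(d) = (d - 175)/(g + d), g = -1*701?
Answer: 1110778291/246906504 ≈ 4.4988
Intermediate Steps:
g = -701
k(d) = (-175 + d)/(-701 + d) (k(d) = (d - 175)/(-701 + d) = (-175 + d)/(-701 + d))
(-1739680 - 1225762)/(A(467, -815) + (775*(-634) - 171)) - k(1704) = (-1739680 - 1225762)/(-815 + (775*(-634) - 171)) - (-175 + 1704)/(-701 + 1704) = -2965442/(-815 + (-491350 - 171)) - 1529/1003 = -2965442/(-815 - 491521) - 1529/1003 = -2965442/(-492336) - 1*1529/1003 = -2965442*(-1/492336) - 1529/1003 = 1482721/246168 - 1529/1003 = 1110778291/246906504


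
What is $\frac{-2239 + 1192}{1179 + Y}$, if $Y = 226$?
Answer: $- \frac{1047}{1405} \approx -0.7452$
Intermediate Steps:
$\frac{-2239 + 1192}{1179 + Y} = \frac{-2239 + 1192}{1179 + 226} = - \frac{1047}{1405}$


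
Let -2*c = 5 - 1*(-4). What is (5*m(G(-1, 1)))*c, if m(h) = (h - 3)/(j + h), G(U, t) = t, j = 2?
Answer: 15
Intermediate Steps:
c = -9/2 (c = -(5 - 1*(-4))/2 = -(5 + 4)/2 = -1/2*9 = -9/2 ≈ -4.5000)
m(h) = (-3 + h)/(2 + h) (m(h) = (h - 3)/(2 + h) = (-3 + h)/(2 + h))
(5*m(G(-1, 1)))*c = (5*((-3 + 1)/(2 + 1)))*(-9/2) = (5*(-2/3))*(-9/2) = -10/3*(-9/2) = 15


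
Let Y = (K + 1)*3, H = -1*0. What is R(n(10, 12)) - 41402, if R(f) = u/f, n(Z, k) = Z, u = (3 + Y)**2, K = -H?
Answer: -206992/5 ≈ -41398.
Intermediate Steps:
H = 0
K = 0 (K = -1*0 = 0)
Y = 3 (Y = (0 + 1)*3 = 1*3 = 3)
u = 36 (u = (3 + 3)**2 = 6**2 = 36)
R(f) = 36/f
R(n(10, 12)) - 41402 = 36/10 - 41402 = 36*(1/10) - 41402 = 18/5 - 41402 = -206992/5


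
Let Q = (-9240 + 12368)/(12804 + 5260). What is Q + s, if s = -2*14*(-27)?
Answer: 1707439/2258 ≈ 756.17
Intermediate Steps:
Q = 391/2258 (Q = 3128/18064 = 3128*(1/18064) = 391/2258 ≈ 0.17316)
s = 756 (s = -28*(-27) = 756)
Q + s = 391/2258 + 756 = 1707439/2258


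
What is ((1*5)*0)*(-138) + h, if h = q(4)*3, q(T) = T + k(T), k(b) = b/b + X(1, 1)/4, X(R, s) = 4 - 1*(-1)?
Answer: 75/4 ≈ 18.750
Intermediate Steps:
X(R, s) = 5 (X(R, s) = 4 + 1 = 5)
k(b) = 9/4 (k(b) = b/b + 5/4 = 1 + 5*(1/4) = 1 + 5/4 = 9/4)
q(T) = 9/4 + T (q(T) = T + 9/4 = 9/4 + T)
h = 75/4 (h = (9/4 + 4)*3 = (25/4)*3 = 75/4 ≈ 18.750)
((1*5)*0)*(-138) + h = ((1*5)*0)*(-138) + 75/4 = (5*0)*(-138) + 75/4 = 0*(-138) + 75/4 = 0 + 75/4 = 75/4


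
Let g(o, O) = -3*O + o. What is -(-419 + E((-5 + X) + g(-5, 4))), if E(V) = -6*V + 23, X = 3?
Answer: 282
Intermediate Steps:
g(o, O) = o - 3*O
E(V) = 23 - 6*V
-(-419 + E((-5 + X) + g(-5, 4))) = -(-419 + (23 - 6*((-5 + 3) + (-5 - 3*4)))) = -(-419 + (23 - 6*(-2 + (-5 - 12)))) = -(-419 + (23 - 6*(-2 - 17))) = -(-419 + (23 - 6*(-19))) = -(-419 + (23 + 114)) = -(-419 + 137) = -1*(-282) = 282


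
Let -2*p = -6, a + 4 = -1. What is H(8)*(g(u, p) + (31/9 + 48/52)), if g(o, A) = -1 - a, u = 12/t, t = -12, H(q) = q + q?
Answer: 15664/117 ≈ 133.88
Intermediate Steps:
a = -5 (a = -4 - 1 = -5)
H(q) = 2*q
p = 3 (p = -½*(-6) = 3)
u = -1 (u = 12/(-12) = 12*(-1/12) = -1)
g(o, A) = 4 (g(o, A) = -1 - 1*(-5) = -1 + 5 = 4)
H(8)*(g(u, p) + (31/9 + 48/52)) = (2*8)*(4 + (31/9 + 48/52)) = 16*(4 + (31*(⅑) + 48*(1/52))) = 16*(4 + (31/9 + 12/13)) = 16*(4 + 511/117) = 16*(979/117) = 15664/117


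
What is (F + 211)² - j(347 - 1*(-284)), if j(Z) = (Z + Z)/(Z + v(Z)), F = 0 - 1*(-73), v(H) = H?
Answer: 80655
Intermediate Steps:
F = 73 (F = 0 + 73 = 73)
j(Z) = 1 (j(Z) = (Z + Z)/(Z + Z) = (2*Z)/((2*Z)) = (2*Z)*(1/(2*Z)) = 1)
(F + 211)² - j(347 - 1*(-284)) = (73 + 211)² - 1*1 = 284² - 1 = 80656 - 1 = 80655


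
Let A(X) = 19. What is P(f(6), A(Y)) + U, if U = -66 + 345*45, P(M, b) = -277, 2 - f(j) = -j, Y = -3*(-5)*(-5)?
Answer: 15182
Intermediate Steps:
Y = -75 (Y = 15*(-5) = -75)
f(j) = 2 + j (f(j) = 2 - (-1)*j = 2 + j)
U = 15459 (U = -66 + 15525 = 15459)
P(f(6), A(Y)) + U = -277 + 15459 = 15182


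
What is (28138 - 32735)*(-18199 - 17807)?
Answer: 165519582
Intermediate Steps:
(28138 - 32735)*(-18199 - 17807) = -4597*(-36006) = 165519582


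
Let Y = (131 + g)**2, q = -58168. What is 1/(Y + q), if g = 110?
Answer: -1/87 ≈ -0.011494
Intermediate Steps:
Y = 58081 (Y = (131 + 110)**2 = 241**2 = 58081)
1/(Y + q) = 1/(58081 - 58168) = 1/(-87) = -1/87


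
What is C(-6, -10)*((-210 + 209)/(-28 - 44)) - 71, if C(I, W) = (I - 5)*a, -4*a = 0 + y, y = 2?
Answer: -10213/144 ≈ -70.924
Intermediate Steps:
a = -½ (a = -(0 + 2)/4 = -¼*2 = -½ ≈ -0.50000)
C(I, W) = 5/2 - I/2 (C(I, W) = (I - 5)*(-½) = (-5 + I)*(-½) = 5/2 - I/2)
C(-6, -10)*((-210 + 209)/(-28 - 44)) - 71 = (5/2 - ½*(-6))*((-210 + 209)/(-28 - 44)) - 71 = (5/2 + 3)*(-1/(-72)) - 71 = 11*(-1*(-1/72))/2 - 71 = (11/2)*(1/72) - 71 = 11/144 - 71 = -10213/144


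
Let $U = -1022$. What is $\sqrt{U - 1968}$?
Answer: $i \sqrt{2990} \approx 54.681 i$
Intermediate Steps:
$\sqrt{U - 1968} = \sqrt{-1022 - 1968} = \sqrt{-2990} = i \sqrt{2990}$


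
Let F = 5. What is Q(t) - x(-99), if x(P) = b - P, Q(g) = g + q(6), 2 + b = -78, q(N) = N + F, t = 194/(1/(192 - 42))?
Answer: 29092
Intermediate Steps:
t = 29100 (t = 194/(1/150) = 194*150 = 29100)
q(N) = 5 + N (q(N) = N + 5 = 5 + N)
b = -80 (b = -2 - 78 = -80)
Q(g) = 11 + g (Q(g) = g + (5 + 6) = g + 11 = 11 + g)
x(P) = -80 - P
Q(t) - x(-99) = (11 + 29100) - (-80 - 1*(-99)) = 29111 - (-80 + 99) = 29111 - 1*19 = 29111 - 19 = 29092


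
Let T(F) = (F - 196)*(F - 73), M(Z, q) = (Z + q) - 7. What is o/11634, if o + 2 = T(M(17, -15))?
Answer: 7838/5817 ≈ 1.3474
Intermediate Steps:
M(Z, q) = -7 + Z + q
T(F) = (-196 + F)*(-73 + F)
o = 15676 (o = -2 + (14308 + (-7 + 17 - 15)² - 269*(-7 + 17 - 15)) = -2 + (14308 + (-5)² - 269*(-5)) = -2 + (14308 + 25 + 1345) = -2 + 15678 = 15676)
o/11634 = 15676/11634 = 15676*(1/11634) = 7838/5817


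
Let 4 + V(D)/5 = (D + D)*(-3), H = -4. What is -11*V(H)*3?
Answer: -3300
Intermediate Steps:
V(D) = -20 - 30*D (V(D) = -20 + 5*((D + D)*(-3)) = -20 + 5*((2*D)*(-3)) = -20 + 5*(-6*D) = -20 - 30*D)
-11*V(H)*3 = -11*(-20 - 30*(-4))*3 = -11*(-20 + 120)*3 = -11*100*3 = -1100*3 = -3300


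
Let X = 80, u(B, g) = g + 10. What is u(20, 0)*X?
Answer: 800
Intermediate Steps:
u(B, g) = 10 + g
u(20, 0)*X = (10 + 0)*80 = 10*80 = 800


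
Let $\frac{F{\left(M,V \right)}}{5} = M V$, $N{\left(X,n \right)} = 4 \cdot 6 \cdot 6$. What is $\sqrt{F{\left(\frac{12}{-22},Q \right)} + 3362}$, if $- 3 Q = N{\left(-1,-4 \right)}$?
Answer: $\frac{\sqrt{422642}}{11} \approx 59.101$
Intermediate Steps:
$N{\left(X,n \right)} = 144$ ($N{\left(X,n \right)} = 24 \cdot 6 = 144$)
$Q = -48$ ($Q = \left(- \frac{1}{3}\right) 144 = -48$)
$F{\left(M,V \right)} = 5 M V$
$\sqrt{F{\left(\frac{12}{-22},Q \right)} + 3362} = \sqrt{5 \frac{12}{-22} \left(-48\right) + 3362} = \sqrt{5 \cdot 12 \left(- \frac{1}{22}\right) \left(-48\right) + 3362} = \sqrt{5 \left(- \frac{6}{11}\right) \left(-48\right) + 3362} = \sqrt{\frac{1440}{11} + 3362} = \sqrt{\frac{38422}{11}} = \frac{\sqrt{422642}}{11}$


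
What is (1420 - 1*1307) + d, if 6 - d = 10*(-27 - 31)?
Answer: 699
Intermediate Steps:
d = 586 (d = 6 - 10*(-27 - 31) = 6 - 10*(-58) = 6 - 1*(-580) = 6 + 580 = 586)
(1420 - 1*1307) + d = (1420 - 1*1307) + 586 = (1420 - 1307) + 586 = 113 + 586 = 699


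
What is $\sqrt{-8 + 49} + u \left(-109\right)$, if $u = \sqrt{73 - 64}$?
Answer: $-327 + \sqrt{41} \approx -320.6$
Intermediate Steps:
$u = 3$ ($u = \sqrt{9} = 3$)
$\sqrt{-8 + 49} + u \left(-109\right) = \sqrt{-8 + 49} + 3 \left(-109\right) = \sqrt{41} - 327 = -327 + \sqrt{41}$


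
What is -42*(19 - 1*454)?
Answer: 18270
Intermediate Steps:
-42*(19 - 1*454) = -42*(19 - 454) = -42*(-435) = 18270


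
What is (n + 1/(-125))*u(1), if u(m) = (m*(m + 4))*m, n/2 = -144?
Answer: -36001/25 ≈ -1440.0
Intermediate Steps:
n = -288 (n = 2*(-144) = -288)
u(m) = m**2*(4 + m) (u(m) = (m*(4 + m))*m = m**2*(4 + m))
(n + 1/(-125))*u(1) = (-288 + 1/(-125))*(1**2*(4 + 1)) = (-288 - 1/125)*(1*5) = -36001/125*5 = -36001/25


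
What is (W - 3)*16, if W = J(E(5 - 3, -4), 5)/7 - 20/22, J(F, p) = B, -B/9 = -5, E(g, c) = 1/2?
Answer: 3104/77 ≈ 40.312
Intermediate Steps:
E(g, c) = ½
B = 45 (B = -9*(-5) = 45)
J(F, p) = 45
W = 425/77 (W = 45/7 - 20/22 = 45*(⅐) - 20*1/22 = 45/7 - 10/11 = 425/77 ≈ 5.5195)
(W - 3)*16 = (425/77 - 3)*16 = (194/77)*16 = 3104/77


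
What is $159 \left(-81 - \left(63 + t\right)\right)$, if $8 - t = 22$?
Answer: $-20670$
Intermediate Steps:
$t = -14$ ($t = 8 - 22 = -14$)
$159 \left(-81 - \left(63 + t\right)\right) = 159 \left(-81 - 49\right) = 159 \left(-130\right) = -20670$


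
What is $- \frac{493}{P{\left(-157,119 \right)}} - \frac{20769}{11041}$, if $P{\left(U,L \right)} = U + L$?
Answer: $\frac{4653991}{419558} \approx 11.093$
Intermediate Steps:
$P{\left(U,L \right)} = L + U$
$- \frac{493}{P{\left(-157,119 \right)}} - \frac{20769}{11041} = - \frac{493}{119 - 157} - \frac{20769}{11041} = - \frac{493}{-38} - \frac{20769}{11041} = \left(-493\right) \left(- \frac{1}{38}\right) - \frac{20769}{11041} = \frac{493}{38} - \frac{20769}{11041} = \frac{4653991}{419558}$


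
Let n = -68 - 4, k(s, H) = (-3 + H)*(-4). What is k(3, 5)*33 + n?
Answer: -336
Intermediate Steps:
k(s, H) = 12 - 4*H
n = -72
k(3, 5)*33 + n = (12 - 4*5)*33 - 72 = (12 - 20)*33 - 72 = -8*33 - 72 = -264 - 72 = -336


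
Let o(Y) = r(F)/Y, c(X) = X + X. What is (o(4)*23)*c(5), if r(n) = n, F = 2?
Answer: 115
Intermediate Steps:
c(X) = 2*X
o(Y) = 2/Y
(o(4)*23)*c(5) = ((2/4)*23)*(2*5) = ((2*(1/4))*23)*10 = ((1/2)*23)*10 = (23/2)*10 = 115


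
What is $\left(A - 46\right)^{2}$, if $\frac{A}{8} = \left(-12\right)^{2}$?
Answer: $1223236$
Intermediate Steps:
$A = 1152$ ($A = 8 \left(-12\right)^{2} = 8 \cdot 144 = 1152$)
$\left(A - 46\right)^{2} = \left(1152 - 46\right)^{2} = 1106^{2} = 1223236$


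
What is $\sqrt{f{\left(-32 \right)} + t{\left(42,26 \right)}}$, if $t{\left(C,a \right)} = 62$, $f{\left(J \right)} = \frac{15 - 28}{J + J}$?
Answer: $\frac{\sqrt{3981}}{8} \approx 7.8869$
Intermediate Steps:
$f{\left(J \right)} = - \frac{13}{2 J}$
$\sqrt{f{\left(-32 \right)} + t{\left(42,26 \right)}} = \sqrt{- \frac{13}{2 \left(-32\right)} + 62} = \sqrt{\left(- \frac{13}{2}\right) \left(- \frac{1}{32}\right) + 62} = \sqrt{\frac{13}{64} + 62} = \sqrt{\frac{3981}{64}} = \frac{\sqrt{3981}}{8}$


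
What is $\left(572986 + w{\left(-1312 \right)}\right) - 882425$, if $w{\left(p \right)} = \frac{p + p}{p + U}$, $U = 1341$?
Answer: $- \frac{8976355}{29} \approx -3.0953 \cdot 10^{5}$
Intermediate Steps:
$w{\left(p \right)} = \frac{2 p}{1341 + p}$ ($w{\left(p \right)} = \frac{p + p}{p + 1341} = \frac{2 p}{1341 + p}$)
$\left(572986 + w{\left(-1312 \right)}\right) - 882425 = \left(572986 + 2 \left(-1312\right) \frac{1}{1341 - 1312}\right) - 882425 = \left(572986 + 2 \left(-1312\right) \frac{1}{29}\right) - 882425 = \left(572986 - \frac{2624}{29}\right) - 882425 = \frac{16613970}{29} - 882425 = - \frac{8976355}{29}$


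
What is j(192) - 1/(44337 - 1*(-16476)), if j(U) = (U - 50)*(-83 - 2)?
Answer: -734012911/60813 ≈ -12070.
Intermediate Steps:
j(U) = 4250 - 85*U (j(U) = (-50 + U)*(-85) = 4250 - 85*U)
j(192) - 1/(44337 - 1*(-16476)) = (4250 - 85*192) - 1/(44337 - 1*(-16476)) = (4250 - 16320) - 1/(44337 + 16476) = -12070 - 1/60813 = -734012911/60813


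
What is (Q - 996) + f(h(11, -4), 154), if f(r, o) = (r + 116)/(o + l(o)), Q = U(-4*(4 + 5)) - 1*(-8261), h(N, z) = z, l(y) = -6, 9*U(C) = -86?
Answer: 2416315/333 ≈ 7256.2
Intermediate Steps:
U(C) = -86/9 (U(C) = (⅑)*(-86) = -86/9)
Q = 74263/9 (Q = -86/9 - 1*(-8261) = -86/9 + 8261 = 74263/9 ≈ 8251.4)
f(r, o) = (116 + r)/(-6 + o) (f(r, o) = (r + 116)/(o - 6) = (116 + r)/(-6 + o))
(Q - 996) + f(h(11, -4), 154) = (74263/9 - 996) + (116 - 4)/(-6 + 154) = 65299/9 + 112/148 = 65299/9 + (1/148)*112 = 65299/9 + 28/37 = 2416315/333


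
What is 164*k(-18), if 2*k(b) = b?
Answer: -1476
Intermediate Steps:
k(b) = b/2
164*k(-18) = 164*((1/2)*(-18)) = 164*(-9) = -1476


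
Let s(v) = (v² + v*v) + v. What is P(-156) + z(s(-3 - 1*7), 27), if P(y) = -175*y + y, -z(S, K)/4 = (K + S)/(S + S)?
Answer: 2578463/95 ≈ 27142.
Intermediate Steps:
s(v) = v + 2*v² (s(v) = (v² + v²) + v = 2*v² + v = v + 2*v²)
z(S, K) = -2*(K + S)/S (z(S, K) = -4*(K + S)/(S + S) = -4*(K + S)/(2*S) = -4*(K + S)*1/(2*S) = -2*(K + S)/S)
P(y) = -174*y
P(-156) + z(s(-3 - 1*7), 27) = -174*(-156) + (-2 - 2*27/(-3 - 1*7)*(1 + 2*(-3 - 1*7))) = 27144 + (-2 - 2*27/(-3 - 7)*(1 + 2*(-3 - 7))) = 27144 + (-2 - 2*27/(-10*(1 + 2*(-10)))) = 27144 + (-2 - 2*27/(-10*(1 - 20))) = 27144 + (-2 - 2*27/(-10*(-19))) = 27144 + (-2 - 2*27/190) = 27144 + (-2 - 2*27*1/190) = 27144 + (-2 - 27/95) = 27144 - 217/95 = 2578463/95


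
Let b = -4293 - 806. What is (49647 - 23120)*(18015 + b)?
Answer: 342622732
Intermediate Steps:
b = -5099
(49647 - 23120)*(18015 + b) = (49647 - 23120)*(18015 - 5099) = 26527*12916 = 342622732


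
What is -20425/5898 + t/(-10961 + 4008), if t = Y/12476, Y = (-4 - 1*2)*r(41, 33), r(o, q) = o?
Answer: -221472250124/63953214243 ≈ -3.4630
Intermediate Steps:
Y = -246 (Y = (-4 - 1*2)*41 = (-4 - 2)*41 = -6*41 = -246)
t = -123/6238 (t = -246/12476 = -246*1/12476 = -123/6238 ≈ -0.019718)
-20425/5898 + t/(-10961 + 4008) = -20425/5898 - 123/(6238*(-10961 + 4008)) = -20425*1/5898 - 123/6238/(-6953) = -20425/5898 - 123/6238*(-1/6953) = -20425/5898 + 123/43372814 = -221472250124/63953214243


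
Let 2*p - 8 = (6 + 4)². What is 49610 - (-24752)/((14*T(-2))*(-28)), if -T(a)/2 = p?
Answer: 18752801/378 ≈ 49611.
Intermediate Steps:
p = 54 (p = 4 + (6 + 4)²/2 = 4 + (½)*10² = 4 + (½)*100 = 4 + 50 = 54)
T(a) = -108 (T(a) = -2*54 = -108)
49610 - (-24752)/((14*T(-2))*(-28)) = 49610 - (-24752)/((14*(-108))*(-28)) = 49610 - (-24752)/((-1512*(-28))) = 49610 - (-24752)/42336 = 49610 - 1*(-221/378) = 49610 + 221/378 = 18752801/378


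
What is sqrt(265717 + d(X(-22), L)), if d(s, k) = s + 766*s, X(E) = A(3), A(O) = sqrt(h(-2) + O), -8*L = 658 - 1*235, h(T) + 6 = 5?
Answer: sqrt(265717 + 767*sqrt(2)) ≈ 516.53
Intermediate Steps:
h(T) = -1 (h(T) = -6 + 5 = -1)
L = -423/8 (L = -(658 - 1*235)/8 = -(658 - 235)/8 = -1/8*423 = -423/8 ≈ -52.875)
A(O) = sqrt(-1 + O)
X(E) = sqrt(2) (X(E) = sqrt(-1 + 3) = sqrt(2))
d(s, k) = 767*s
sqrt(265717 + d(X(-22), L)) = sqrt(265717 + 767*sqrt(2))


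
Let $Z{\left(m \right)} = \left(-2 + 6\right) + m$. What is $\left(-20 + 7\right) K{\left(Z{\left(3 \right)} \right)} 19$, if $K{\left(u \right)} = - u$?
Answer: $1729$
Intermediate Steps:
$Z{\left(m \right)} = 4 + m$
$\left(-20 + 7\right) K{\left(Z{\left(3 \right)} \right)} 19 = \left(-20 + 7\right) \left(- (4 + 3)\right) 19 = - 13 \left(\left(-1\right) 7\right) 19 = \left(-13\right) \left(-7\right) 19 = 91 \cdot 19 = 1729$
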